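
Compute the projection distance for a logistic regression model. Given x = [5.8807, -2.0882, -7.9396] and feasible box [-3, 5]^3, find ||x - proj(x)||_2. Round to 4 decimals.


Project each component onto [-3, 5].
clip(5.8807) = 5.0, clip(-2.0882) = -2.0882, clip(-7.9396) = -3.0
Projection = [5.0, -2.0882, -3.0]
Squared diffs: [0.7756, 0.0, 24.3996]
Distance = sqrt(25.1752) = 5.0175


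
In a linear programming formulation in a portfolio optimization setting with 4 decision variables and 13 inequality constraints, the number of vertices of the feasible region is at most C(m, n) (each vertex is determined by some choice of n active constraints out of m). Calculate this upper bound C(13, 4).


Each vertex corresponds to some choice of n active constraints out of m, so the number of vertices is at most C(m, n) = m! / (n!(m-n)!).
m = 13, n = 4
Numerator: 13 * 12 * 11 * 10
Denominator: 4! = 24
C(13, 4) = 715


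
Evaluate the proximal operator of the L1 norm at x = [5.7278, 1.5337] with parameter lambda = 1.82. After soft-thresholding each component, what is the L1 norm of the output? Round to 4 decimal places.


Soft-thresholding with lambda = 1.82:
prox(5.7278) = sign(5.7278)*max(|5.7278| - 1.82, 0) = 3.9078
prox(1.5337) = sign(1.5337)*max(|1.5337| - 1.82, 0) = 0.0
prox(x) = [3.9078, 0.0]
||prox(x)||_1 = 3.9078 + 0.0 = 3.9078


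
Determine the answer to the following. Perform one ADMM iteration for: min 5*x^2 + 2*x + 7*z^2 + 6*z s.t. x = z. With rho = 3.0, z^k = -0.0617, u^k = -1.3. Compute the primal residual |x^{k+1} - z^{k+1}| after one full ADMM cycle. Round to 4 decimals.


ADMM iteration with rho = 3.0, z^k = -0.0617, u^k = -1.3
Step 1: x-update.
Minimize 5*x^2 + 2*x + (3.0/2)*(x + 0.0617 - 1.3)^2
FOC: (2*5 + 3.0)*x = -2 + 3.0*(-0.0617 + 1.3)
x^{k+1} = 0.1319
Step 2: z-update.
Minimize 7*z^2 + 6*z + (3.0/2)*(0.1319 - z - 1.3)^2
FOC: (2*7 + 3.0)*z = -6 + 3.0*(0.1319 - 1.3)
z^{k+1} = -0.5591
Step 3: u-update.
u^{k+1} = -1.3 + 0.1319 + 0.5591 = -0.609
Step 4: Primal residual = |0.1319 + 0.5591| = 0.691


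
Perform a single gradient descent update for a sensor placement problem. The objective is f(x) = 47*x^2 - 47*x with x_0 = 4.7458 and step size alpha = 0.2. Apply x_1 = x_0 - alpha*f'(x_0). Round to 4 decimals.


We compute the gradient at x_0 and apply the update.
f'(x) = 94*x - 47
f'(4.7458) = 94*4.7458 - 47 = 399.1052
x_1 = 4.7458 - 0.2*399.1052 = -75.0752


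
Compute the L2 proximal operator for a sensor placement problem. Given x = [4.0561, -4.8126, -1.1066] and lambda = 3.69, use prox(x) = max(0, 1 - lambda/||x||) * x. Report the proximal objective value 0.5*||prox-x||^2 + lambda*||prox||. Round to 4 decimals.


Step 1: Compute ||x||.
||x|| = 6.3904
Step 2: Compute scaling factor.
scale = max(0, 1 - 3.69/6.3904) = 0.4226
Step 3: prox(x) = [1.714, -2.0337, -0.4676]
||prox(x)|| = 2.7004
Step 4: Proximal objective.
0.5*||prox-x||^2 = 6.8081
lambda*||prox|| = 9.9645
Total = 16.7726


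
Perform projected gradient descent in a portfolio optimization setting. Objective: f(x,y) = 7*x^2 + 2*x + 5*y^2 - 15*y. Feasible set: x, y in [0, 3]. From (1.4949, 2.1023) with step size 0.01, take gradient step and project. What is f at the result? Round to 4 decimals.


Step 1: Compute gradient at (1.4949, 2.1023).
grad_x = 2*7*1.4949 + 2 = 22.9286
grad_y = 2*5*2.1023 - 15 = 6.023
Step 2: Gradient step.
x_raw = 1.4949 - 0.01*22.9286 = 1.2656
y_raw = 2.1023 - 0.01*6.023 = 2.0421
Step 3: Project onto [0, 3].
x_proj = clip(1.2656) = 1.2656
y_proj = clip(2.0421) = 2.0421
Step 4: Evaluate f.
f(1.2656, 2.0421) = 3.9629


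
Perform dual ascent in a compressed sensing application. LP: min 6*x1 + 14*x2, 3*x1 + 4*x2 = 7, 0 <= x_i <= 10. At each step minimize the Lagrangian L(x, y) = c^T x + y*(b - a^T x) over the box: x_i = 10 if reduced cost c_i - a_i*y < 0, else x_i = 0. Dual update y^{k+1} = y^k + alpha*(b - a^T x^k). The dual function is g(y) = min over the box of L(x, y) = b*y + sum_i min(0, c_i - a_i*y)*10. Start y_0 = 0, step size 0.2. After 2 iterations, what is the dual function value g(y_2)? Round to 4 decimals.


Dual ascent for LP: min 6*x1 + 14*x2, 3*x1 + 4*x2 = 7, 0 <= x_i <= 10
Step 1: y^k = 0.0, reduced costs: (6.0, 14.0)
  x^k = (0.0, 0.0), subgradient = b - a^T x = 7.0
  y^{k+1} = 0.0 + 0.2*7.0 = 1.4
Step 2: y^k = 1.4, reduced costs: (1.8, 8.4)
  x^k = (0.0, 0.0), subgradient = b - a^T x = 7.0
  y^{k+1} = 1.4 + 0.2*7.0 = 2.8
Dual objective at y_2 = 2.8: reduced costs (-2.4, 2.8), box minimizer x = (10.0, 0.0)
g(y_2) = b*y + (c1 - a1*y)*x1 + (c2 - a2*y)*x2 = 7*2.8 + (-2.4)*10.0 + 2.8*0.0 = 19.6 - 24.0 + 0.0 = -4.4


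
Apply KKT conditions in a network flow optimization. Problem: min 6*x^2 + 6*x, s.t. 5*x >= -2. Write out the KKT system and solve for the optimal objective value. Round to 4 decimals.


Step 1: Try lambda = 0 (constraint inactive).
x_unc = -6/(2*6) = -0.5
Check: 5*-0.5 = -2.5 < -2 -- violated!
Step 2: Constraint must be active: 5*x = -2
x* = -2/5 = -0.4
lambda = (2*6*(-0.4) + 6)/5 = 0.24
Step 3: Compute optimal value.
f(x*) = 6*(-0.4)^2 + 6*(-0.4) = -1.44


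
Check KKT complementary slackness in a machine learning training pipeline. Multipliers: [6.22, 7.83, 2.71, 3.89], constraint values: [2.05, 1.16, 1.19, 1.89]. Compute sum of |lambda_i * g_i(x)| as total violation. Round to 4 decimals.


KKT complementary slackness check:
lambda_1 * g_1 = 6.22 * 2.05 = 12.751
lambda_2 * g_2 = 7.83 * 1.16 = 9.0828
lambda_3 * g_3 = 2.71 * 1.19 = 3.2249
lambda_4 * g_4 = 3.89 * 1.89 = 7.3521
Total violation = 12.751 + 9.0828 + 3.2249 + 7.3521 = 32.4108


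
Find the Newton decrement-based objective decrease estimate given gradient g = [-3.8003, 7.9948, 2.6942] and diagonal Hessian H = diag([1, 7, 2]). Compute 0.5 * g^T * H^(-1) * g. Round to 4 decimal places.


Step 1: H is diagonal, so H^(-1) * g = [-3.8003, 1.1421, 1.3471].
Step 2: g^T H^(-1) g = sum_i g_i^2 / H_ii
  = (-3.8003)^2/1 + (7.9948)^2/7 + (2.6942)^2/2
  = 14.4423 + 9.131 + 3.6294 = 27.2026
Step 3: Objective decrease = 0.5 * g^T H^(-1) g = 13.6013


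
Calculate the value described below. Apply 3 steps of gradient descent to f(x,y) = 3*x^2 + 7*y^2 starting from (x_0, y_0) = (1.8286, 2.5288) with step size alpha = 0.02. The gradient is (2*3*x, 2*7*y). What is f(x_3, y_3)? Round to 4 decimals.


Gradient descent on f(x,y) = 3*x^2 + 7*y^2.
Starting point: (1.8286, 2.5288), alpha = 0.02
Step 1: grad_x = 2*3*1.8286 = 10.9716, grad_y = 2*7*2.5288 = 35.4032
  x_1 = 1.8286 - 0.02*10.9716 = 1.6092
  y_1 = 2.5288 - 0.02*35.4032 = 1.8207
Step 2: grad_x = 2*3*1.6092 = 9.655, grad_y = 2*7*1.8207 = 25.4903
  x_2 = 1.6092 - 0.02*9.655 = 1.4161
  y_2 = 1.8207 - 0.02*25.4903 = 1.3109
Step 3: grad_x = 2*3*1.4161 = 8.4964, grad_y = 2*7*1.3109 = 18.353
  x_3 = 1.4161 - 0.02*8.4964 = 1.2461
  y_3 = 1.3109 - 0.02*18.353 = 0.9439
f(1.2461, 0.9439) = 3*1.2461^2 + 7*0.9439^2 = 10.8948


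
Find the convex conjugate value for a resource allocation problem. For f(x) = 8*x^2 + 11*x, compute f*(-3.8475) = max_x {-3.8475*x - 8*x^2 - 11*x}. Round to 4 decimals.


f*(y) = sup_x {y*x - a*x^2 - b*x} = sup_x {(y-b)*x - a*x^2}
FOC: (y - b) - 2a*x = 0 => x* = (y - b)/(2a)
x* = (-3.8475 - 11)/(2*8) = -0.928
f*(-3.8475) = (y-b)^2/(4a) = (-3.8475 - 11)^2/(4*8)
= 220.4483/32 = 6.889


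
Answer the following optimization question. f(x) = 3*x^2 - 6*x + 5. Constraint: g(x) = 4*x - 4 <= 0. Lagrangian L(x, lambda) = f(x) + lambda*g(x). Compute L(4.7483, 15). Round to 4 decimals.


Step 1: Evaluate f(x).
f(4.7483) = 3*4.7483^2 - 6*4.7483 + 5 = 44.1493
Step 2: Evaluate g(x).
g(4.7483) = 4*4.7483 - 4 = 14.9932
Step 3: Compute Lagrangian.
L = 44.1493 + 15*14.9932 = 269.0473


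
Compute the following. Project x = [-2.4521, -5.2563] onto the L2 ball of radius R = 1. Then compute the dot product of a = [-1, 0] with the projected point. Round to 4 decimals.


Step 1: Compute ||x|| (intermediates to 6 decimals).
||x|| = sqrt((-2.4521)^2 + (-5.2563)^2) = 5.800128
Step 2: Project.
Since ||x|| > R, scale = R/||x|| = 1/5.800128 = 0.17241, proj(x) = scale * x
proj(x) = [-0.422767, -0.906239]
Step 3: Dot product.
a^T * proj(x) = -1*(-0.422767) + 0*(-0.906239) = 0.4228


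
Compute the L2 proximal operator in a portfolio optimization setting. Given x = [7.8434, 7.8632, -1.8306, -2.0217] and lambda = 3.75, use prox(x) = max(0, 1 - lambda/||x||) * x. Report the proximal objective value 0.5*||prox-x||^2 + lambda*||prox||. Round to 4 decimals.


Step 1: Compute ||x||.
||x|| = 11.4362
Step 2: Compute scaling factor.
scale = max(0, 1 - 3.75/11.4362) = 0.6721
Step 3: prox(x) = [5.2715, 5.2848, -1.2303, -1.3588]
||prox(x)|| = 7.6862
Step 4: Proximal objective.
0.5*||prox-x||^2 = 7.0313
lambda*||prox|| = 28.8233
Total = 35.8546


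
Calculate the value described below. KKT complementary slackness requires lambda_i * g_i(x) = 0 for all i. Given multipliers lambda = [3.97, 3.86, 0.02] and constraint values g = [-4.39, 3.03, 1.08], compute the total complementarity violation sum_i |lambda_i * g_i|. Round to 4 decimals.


KKT complementary slackness check:
lambda_1 * g_1 = 3.97 * -4.39 = -17.4283
lambda_2 * g_2 = 3.86 * 3.03 = 11.6958
lambda_3 * g_3 = 0.02 * 1.08 = 0.0216
Total violation = 17.4283 + 11.6958 + 0.0216 = 29.1457


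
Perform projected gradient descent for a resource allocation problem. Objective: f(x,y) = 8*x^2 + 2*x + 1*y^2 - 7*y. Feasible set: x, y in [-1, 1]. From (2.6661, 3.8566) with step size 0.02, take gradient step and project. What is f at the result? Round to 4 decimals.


Step 1: Compute gradient at (2.6661, 3.8566).
grad_x = 2*8*2.6661 + 2 = 44.6576
grad_y = 2*1*3.8566 - 7 = 0.7132
Step 2: Gradient step.
x_raw = 2.6661 - 0.02*44.6576 = 1.7729
y_raw = 3.8566 - 0.02*0.7132 = 3.8423
Step 3: Project onto [-1, 1].
x_proj = clip(1.7729) = 1.0
y_proj = clip(3.8423) = 1.0
Step 4: Evaluate f.
f(1.0, 1.0) = 4.0


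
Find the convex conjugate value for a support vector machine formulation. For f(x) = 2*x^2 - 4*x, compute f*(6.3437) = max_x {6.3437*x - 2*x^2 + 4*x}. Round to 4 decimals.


f*(y) = sup_x {y*x - a*x^2 - b*x} = sup_x {(y-b)*x - a*x^2}
FOC: (y - b) - 2a*x = 0 => x* = (y - b)/(2a)
x* = (6.3437 + 4)/(2*2) = 2.5859
f*(6.3437) = (y-b)^2/(4a) = (6.3437 + 4)^2/(4*2)
= 106.9921/8 = 13.374


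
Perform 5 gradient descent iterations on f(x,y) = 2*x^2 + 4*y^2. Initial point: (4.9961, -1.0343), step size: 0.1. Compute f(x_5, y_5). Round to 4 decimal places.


Gradient descent on f(x,y) = 2*x^2 + 4*y^2.
Starting point: (4.9961, -1.0343), alpha = 0.1
Step 1: grad_x = 2*2*4.9961 = 19.9844, grad_y = 2*4*-1.0343 = -8.2744
  x_1 = 4.9961 - 0.1*19.9844 = 2.9977
  y_1 = -1.0343 - 0.1*-8.2744 = -0.2069
Step 2: grad_x = 2*2*2.9977 = 11.9906, grad_y = 2*4*-0.2069 = -1.6549
  x_2 = 2.9977 - 0.1*11.9906 = 1.7986
  y_2 = -0.2069 - 0.1*-1.6549 = -0.0414
Step 3: grad_x = 2*2*1.7986 = 7.1944, grad_y = 2*4*-0.0414 = -0.331
  x_3 = 1.7986 - 0.1*7.1944 = 1.0792
  y_3 = -0.0414 - 0.1*-0.331 = -0.0083
Step 4: grad_x = 2*2*1.0792 = 4.3166, grad_y = 2*4*-0.0083 = -0.0662
  x_4 = 1.0792 - 0.1*4.3166 = 0.6475
  y_4 = -0.0083 - 0.1*-0.0662 = -0.0017
Step 5: grad_x = 2*2*0.6475 = 2.59, grad_y = 2*4*-0.0017 = -0.0132
  x_5 = 0.6475 - 0.1*2.59 = 0.3885
  y_5 = -0.0017 - 0.1*-0.0132 = -0.0003
f(0.3885, -0.0003) = 2*0.3885^2 + 4*(-0.0003)^2 = 0.3019


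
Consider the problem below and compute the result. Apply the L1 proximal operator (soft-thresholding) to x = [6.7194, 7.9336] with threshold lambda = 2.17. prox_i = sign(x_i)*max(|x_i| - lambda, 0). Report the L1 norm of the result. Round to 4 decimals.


Soft-thresholding with lambda = 2.17:
prox(6.7194) = sign(6.7194)*max(|6.7194| - 2.17, 0) = 4.5494
prox(7.9336) = sign(7.9336)*max(|7.9336| - 2.17, 0) = 5.7636
prox(x) = [4.5494, 5.7636]
||prox(x)||_1 = 4.5494 + 5.7636 = 10.313


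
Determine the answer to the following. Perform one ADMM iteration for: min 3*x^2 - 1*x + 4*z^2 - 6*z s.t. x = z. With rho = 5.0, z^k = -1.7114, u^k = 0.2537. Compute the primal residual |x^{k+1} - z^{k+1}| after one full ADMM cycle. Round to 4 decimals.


ADMM iteration with rho = 5.0, z^k = -1.7114, u^k = 0.2537
Step 1: x-update.
Minimize 3*x^2 - 1*x + (5.0/2)*(x + 1.7114 + 0.2537)^2
FOC: (2*3 + 5.0)*x = 1 + 5.0*(-1.7114 - 0.2537)
x^{k+1} = -0.8023
Step 2: z-update.
Minimize 4*z^2 - 6*z + (5.0/2)*(-0.8023 - z + 0.2537)^2
FOC: (2*4 + 5.0)*z = 6 + 5.0*(-0.8023 + 0.2537)
z^{k+1} = 0.2505
Step 3: u-update.
u^{k+1} = 0.2537 - 0.8023 - 0.2505 = -0.7991
Step 4: Primal residual = |-0.8023 - 0.2505| = 1.0528


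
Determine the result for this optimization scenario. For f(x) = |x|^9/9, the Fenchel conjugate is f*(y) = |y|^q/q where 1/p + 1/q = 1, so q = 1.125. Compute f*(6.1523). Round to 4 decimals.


The conjugate exponent q satisfies 1/p + 1/q = 1.
p = 9, so q = 9/(9 - 1) = 1.125
|y|^q = 6.1523^1.125 = 7.7209
f*(6.1523) = 7.7209 / 1.125 = 6.863


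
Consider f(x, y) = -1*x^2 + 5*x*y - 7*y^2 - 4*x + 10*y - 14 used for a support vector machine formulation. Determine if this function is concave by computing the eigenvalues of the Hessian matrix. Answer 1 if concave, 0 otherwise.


The Hessian of f(x,y) = -1*x^2 + 5*x*y - 7*y^2 - 4*x + 10*y - 14 is:
H = [[-2, 5], [5, -14]]
Trace = -2 - 14 = -16
Determinant = -2*-14 - (5)^2 = 3
Discriminant = (-16)^2 - 4*3 = 244.0
Eigenvalues: lambda_1 = -15.8102, lambda_2 = -0.1898
The function is concave.

1


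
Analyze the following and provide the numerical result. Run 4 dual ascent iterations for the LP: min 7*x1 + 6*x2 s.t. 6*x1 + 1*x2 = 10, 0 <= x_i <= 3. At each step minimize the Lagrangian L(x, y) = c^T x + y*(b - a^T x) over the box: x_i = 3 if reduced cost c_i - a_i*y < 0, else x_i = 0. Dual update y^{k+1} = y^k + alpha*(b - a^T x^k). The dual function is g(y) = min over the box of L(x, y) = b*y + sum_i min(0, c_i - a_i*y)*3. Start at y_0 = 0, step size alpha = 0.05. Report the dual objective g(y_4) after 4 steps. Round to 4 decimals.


Dual ascent for LP: min 7*x1 + 6*x2, 6*x1 + 1*x2 = 10, 0 <= x_i <= 3
Step 1: y^k = 0.0, reduced costs: (7.0, 6.0)
  x^k = (0.0, 0.0), subgradient = b - a^T x = 10.0
  y^{k+1} = 0.0 + 0.05*10.0 = 0.5
Step 2: y^k = 0.5, reduced costs: (4.0, 5.5)
  x^k = (0.0, 0.0), subgradient = b - a^T x = 10.0
  y^{k+1} = 0.5 + 0.05*10.0 = 1.0
Step 3: y^k = 1.0, reduced costs: (1.0, 5.0)
  x^k = (0.0, 0.0), subgradient = b - a^T x = 10.0
  y^{k+1} = 1.0 + 0.05*10.0 = 1.5
Step 4: y^k = 1.5, reduced costs: (-2.0, 4.5)
  x^k = (3.0, 0.0), subgradient = b - a^T x = -8.0
  y^{k+1} = 1.5 + 0.05*-8.0 = 1.1
Dual objective at y_4 = 1.1: reduced costs (0.4, 4.9), box minimizer x = (0.0, 0.0)
g(y_4) = b*y + (c1 - a1*y)*x1 + (c2 - a2*y)*x2 = 10*1.1 + 0.4*0.0 + 4.9*0.0 = 11.0 + 0.0 + 0.0 = 11.0


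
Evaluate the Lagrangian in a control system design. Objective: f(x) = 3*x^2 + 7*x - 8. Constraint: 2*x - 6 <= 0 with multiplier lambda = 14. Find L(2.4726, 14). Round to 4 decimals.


Step 1: Evaluate f(x).
f(2.4726) = 3*2.4726^2 + 7*2.4726 - 8 = 27.6495
Step 2: Evaluate g(x).
g(2.4726) = 2*2.4726 - 6 = -1.0548
Step 3: Compute Lagrangian.
L = 27.6495 + 14*-1.0548 = 12.8823


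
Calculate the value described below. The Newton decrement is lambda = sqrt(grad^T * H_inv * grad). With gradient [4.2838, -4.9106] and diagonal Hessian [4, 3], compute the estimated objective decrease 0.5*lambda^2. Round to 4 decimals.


Step 1: H is diagonal, so H^(-1) * g = [1.071, -1.6369].
Step 2: g^T H^(-1) g = sum_i g_i^2 / H_ii
  = (4.2838)^2/4 + (-4.9106)^2/3
  = 4.5877 + 8.038 = 12.6257
Step 3: Objective decrease = 0.5 * g^T H^(-1) g = 6.3129


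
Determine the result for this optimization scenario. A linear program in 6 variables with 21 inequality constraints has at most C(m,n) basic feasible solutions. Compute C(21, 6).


Each vertex corresponds to some choice of n active constraints out of m, so the number of vertices is at most C(m, n) = m! / (n!(m-n)!).
m = 21, n = 6
Numerator: 21 * 20 * 19 * 18 * 17 * 16
Denominator: 6! = 720
C(21, 6) = 54264


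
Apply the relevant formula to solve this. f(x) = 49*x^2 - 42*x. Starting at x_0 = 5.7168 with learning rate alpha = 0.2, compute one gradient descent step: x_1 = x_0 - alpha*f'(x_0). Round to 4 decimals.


We compute the gradient at x_0 and apply the update.
f'(x) = 98*x - 42
f'(5.7168) = 98*5.7168 - 42 = 518.2464
x_1 = 5.7168 - 0.2*518.2464 = -97.9325


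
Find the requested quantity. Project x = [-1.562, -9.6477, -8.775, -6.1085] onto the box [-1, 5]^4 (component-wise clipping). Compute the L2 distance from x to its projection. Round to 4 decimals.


Project each component onto [-1, 5].
clip(-1.562) = -1.0, clip(-9.6477) = -1.0, clip(-8.775) = -1.0, clip(-6.1085) = -1.0
Projection = [-1.0, -1.0, -1.0, -1.0]
Squared diffs: [0.3158, 74.7827, 60.4506, 26.0968]
Distance = sqrt(161.6459) = 12.714


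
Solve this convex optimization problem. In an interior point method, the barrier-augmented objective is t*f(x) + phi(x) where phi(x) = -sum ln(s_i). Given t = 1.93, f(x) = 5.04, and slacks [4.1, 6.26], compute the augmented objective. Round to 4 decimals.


Step 1: Compute log-barrier.
ln values: [1.411, 1.8342]
phi = -(1.411 + 1.8342) = -3.2452
Step 2: Compute augmented objective.
t*f(x) = 1.93*5.04 = 9.7272
Total = 9.7272 - 3.2452 = 6.482


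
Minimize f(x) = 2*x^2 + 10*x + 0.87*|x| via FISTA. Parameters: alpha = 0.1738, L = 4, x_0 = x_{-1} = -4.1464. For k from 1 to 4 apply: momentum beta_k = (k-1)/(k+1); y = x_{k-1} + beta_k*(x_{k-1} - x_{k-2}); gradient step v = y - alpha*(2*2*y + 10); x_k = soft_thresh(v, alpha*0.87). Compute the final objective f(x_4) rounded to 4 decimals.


FISTA on f(x) = 2*x^2 + 10*x + 0.87*|x|
L = 4, alpha = 0.1738
Iteration 1: beta = 0.0, y = -4.1464 + 0.0*(-4.1464 + 4.1464) = -4.1464
  grad(y) = -6.5856, v = y - alpha*grad = -3.0018
  prox(v) = soft_thresh(-3.0018, 0.1512) = -2.8506
Iteration 2: beta = 0.3333, y = -2.8506 + 0.3333*(-2.8506 + 4.1464) = -2.4187
  grad(y) = 0.3252, v = y - alpha*grad = -2.4752
  prox(v) = soft_thresh(-2.4752, 0.1512) = -2.324
Iteration 3: beta = 0.5, y = -2.324 + 0.5*(-2.324 + 2.8506) = -2.0607
  grad(y) = 1.7572, v = y - alpha*grad = -2.3661
  prox(v) = soft_thresh(-2.3661, 0.1512) = -2.2149
Iteration 4: beta = 0.6, y = -2.2149 + 0.6*(-2.2149 + 2.324) = -2.1494
  grad(y) = 1.4023, v = y - alpha*grad = -2.3931
  prox(v) = soft_thresh(-2.3931, 0.1512) = -2.2419
f(x_4) = 2*(-2.2419)^2 + 10*(-2.2419) + 0.87*|-2.2419| = -10.4163


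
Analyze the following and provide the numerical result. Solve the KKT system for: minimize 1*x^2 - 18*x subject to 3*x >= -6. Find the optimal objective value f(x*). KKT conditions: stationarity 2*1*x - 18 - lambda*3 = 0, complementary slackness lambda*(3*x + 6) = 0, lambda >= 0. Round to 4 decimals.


Step 1: Try lambda = 0 (constraint inactive).
Stationarity: 2*1*x - 18 = 0
x* = 18/(2*1) = 9.0
Check constraint: 3*9.0 = 27.0 >= -6 -- satisfied.
Step 2: Compute optimal value.
f(x*) = 1*9.0^2 - 18*9.0 = -81.0


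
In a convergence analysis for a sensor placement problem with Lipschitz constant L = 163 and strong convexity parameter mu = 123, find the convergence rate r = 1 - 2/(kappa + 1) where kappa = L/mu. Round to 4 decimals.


Step 1: Compute the condition number.
kappa = L/mu = 163/123 = 1.3252
Step 2: Compute the convergence rate.
r = 1 - 2/(kappa + 1) = 1 - 2*mu/(L + mu) = (L - mu)/(L + mu) = 40/286 = 0.1399


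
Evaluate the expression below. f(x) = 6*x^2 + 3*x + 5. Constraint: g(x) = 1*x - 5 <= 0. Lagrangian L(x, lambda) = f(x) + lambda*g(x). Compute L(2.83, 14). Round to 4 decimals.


Step 1: Evaluate f(x).
f(2.83) = 6*2.83^2 + 3*2.83 + 5 = 61.5434
Step 2: Evaluate g(x).
g(2.83) = 1*2.83 - 5 = -2.17
Step 3: Compute Lagrangian.
L = 61.5434 + 14*-2.17 = 31.1634


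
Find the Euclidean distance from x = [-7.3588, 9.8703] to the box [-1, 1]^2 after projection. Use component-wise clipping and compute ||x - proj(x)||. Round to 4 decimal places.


Project each component onto [-1, 1].
clip(-7.3588) = -1.0, clip(9.8703) = 1.0
Projection = [-1.0, 1.0]
Squared diffs: [40.4343, 78.6822]
Distance = sqrt(119.1165) = 10.9141


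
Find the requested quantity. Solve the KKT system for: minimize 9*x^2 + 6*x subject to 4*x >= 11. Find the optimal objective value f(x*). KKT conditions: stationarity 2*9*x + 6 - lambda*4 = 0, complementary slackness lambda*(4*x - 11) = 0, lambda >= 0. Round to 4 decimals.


Step 1: Try lambda = 0 (constraint inactive).
x_unc = -6/(2*9) = -0.3333
Check: 4*-0.3333 = -1.3332 < 11 -- violated!
Step 2: Constraint must be active: 4*x = 11
x* = 11/4 = 2.75
lambda = (2*9*2.75 + 6)/4 = 13.875
Step 3: Compute optimal value.
f(x*) = 9*2.75^2 + 6*2.75 = 84.5625


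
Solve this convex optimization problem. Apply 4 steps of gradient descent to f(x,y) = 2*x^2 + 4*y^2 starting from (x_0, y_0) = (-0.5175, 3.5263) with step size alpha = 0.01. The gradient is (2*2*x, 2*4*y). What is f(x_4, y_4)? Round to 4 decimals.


Gradient descent on f(x,y) = 2*x^2 + 4*y^2.
Starting point: (-0.5175, 3.5263), alpha = 0.01
Step 1: grad_x = 2*2*-0.5175 = -2.07, grad_y = 2*4*3.5263 = 28.2104
  x_1 = -0.5175 - 0.01*-2.07 = -0.4968
  y_1 = 3.5263 - 0.01*28.2104 = 3.2442
Step 2: grad_x = 2*2*-0.4968 = -1.9872, grad_y = 2*4*3.2442 = 25.9536
  x_2 = -0.4968 - 0.01*-1.9872 = -0.4769
  y_2 = 3.2442 - 0.01*25.9536 = 2.9847
Step 3: grad_x = 2*2*-0.4769 = -1.9077, grad_y = 2*4*2.9847 = 23.8773
  x_3 = -0.4769 - 0.01*-1.9077 = -0.4579
  y_3 = 2.9847 - 0.01*23.8773 = 2.7459
Step 4: grad_x = 2*2*-0.4579 = -1.8314, grad_y = 2*4*2.7459 = 21.9671
  x_4 = -0.4579 - 0.01*-1.8314 = -0.4395
  y_4 = 2.7459 - 0.01*21.9671 = 2.5262
f(-0.4395, 2.5262) = 2*(-0.4395)^2 + 4*2.5262^2 = 25.9135


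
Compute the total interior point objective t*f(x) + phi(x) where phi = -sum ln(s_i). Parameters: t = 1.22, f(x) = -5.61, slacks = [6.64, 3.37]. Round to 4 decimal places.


Step 1: Compute log-barrier.
ln values: [1.8931, 1.2149]
phi = -(1.8931 + 1.2149) = -3.108
Step 2: Compute augmented objective.
t*f(x) = 1.22*-5.61 = -6.8442
Total = -6.8442 - 3.108 = -9.9522


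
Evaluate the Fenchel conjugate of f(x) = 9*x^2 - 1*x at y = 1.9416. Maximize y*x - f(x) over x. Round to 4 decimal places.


f*(y) = sup_x {y*x - a*x^2 - b*x} = sup_x {(y-b)*x - a*x^2}
FOC: (y - b) - 2a*x = 0 => x* = (y - b)/(2a)
x* = (1.9416 + 1)/(2*9) = 0.1634
f*(1.9416) = (y-b)^2/(4a) = (1.9416 + 1)^2/(4*9)
= 8.653/36 = 0.2404


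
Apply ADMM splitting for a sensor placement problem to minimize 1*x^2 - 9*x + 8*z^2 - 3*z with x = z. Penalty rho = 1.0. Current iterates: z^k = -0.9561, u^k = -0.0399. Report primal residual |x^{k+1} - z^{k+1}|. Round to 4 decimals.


ADMM iteration with rho = 1.0, z^k = -0.9561, u^k = -0.0399
Step 1: x-update.
Minimize 1*x^2 - 9*x + (1.0/2)*(x + 0.9561 - 0.0399)^2
FOC: (2*1 + 1.0)*x = 9 + 1.0*(-0.9561 + 0.0399)
x^{k+1} = 2.6946
Step 2: z-update.
Minimize 8*z^2 - 3*z + (1.0/2)*(2.6946 - z - 0.0399)^2
FOC: (2*8 + 1.0)*z = 3 + 1.0*(2.6946 - 0.0399)
z^{k+1} = 0.3326
Step 3: u-update.
u^{k+1} = -0.0399 + 2.6946 - 0.3326 = 2.3221
Step 4: Primal residual = |2.6946 - 0.3326| = 2.362


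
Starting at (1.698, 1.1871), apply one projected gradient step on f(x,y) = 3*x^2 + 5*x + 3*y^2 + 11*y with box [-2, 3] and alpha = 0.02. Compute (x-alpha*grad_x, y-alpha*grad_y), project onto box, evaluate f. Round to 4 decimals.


Step 1: Compute gradient at (1.698, 1.1871).
grad_x = 2*3*1.698 + 5 = 15.188
grad_y = 2*3*1.1871 + 11 = 18.1226
Step 2: Gradient step.
x_raw = 1.698 - 0.02*15.188 = 1.3942
y_raw = 1.1871 - 0.02*18.1226 = 0.8246
Step 3: Project onto [-2, 3].
x_proj = clip(1.3942) = 1.3942
y_proj = clip(0.8246) = 0.8246
Step 4: Evaluate f.
f(1.3942, 0.8246) = 23.9142


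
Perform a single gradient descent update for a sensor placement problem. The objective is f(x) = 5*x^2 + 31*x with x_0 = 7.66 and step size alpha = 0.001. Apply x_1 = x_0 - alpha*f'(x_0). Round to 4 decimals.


We compute the gradient at x_0 and apply the update.
f'(x) = 10*x + 31
f'(7.66) = 10*7.66 + 31 = 107.6
x_1 = 7.66 - 0.001*107.6 = 7.5524


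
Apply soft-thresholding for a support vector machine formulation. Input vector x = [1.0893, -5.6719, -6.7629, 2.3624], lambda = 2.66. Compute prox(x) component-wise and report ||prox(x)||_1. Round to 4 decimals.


Soft-thresholding with lambda = 2.66:
prox(1.0893) = sign(1.0893)*max(|1.0893| - 2.66, 0) = 0.0
prox(-5.6719) = sign(-5.6719)*max(|-5.6719| - 2.66, 0) = -3.0119
prox(-6.7629) = sign(-6.7629)*max(|-6.7629| - 2.66, 0) = -4.1029
prox(2.3624) = sign(2.3624)*max(|2.3624| - 2.66, 0) = 0.0
prox(x) = [0.0, -3.0119, -4.1029, 0.0]
||prox(x)||_1 = 0.0 + 3.0119 + 4.1029 + 0.0 = 7.1148


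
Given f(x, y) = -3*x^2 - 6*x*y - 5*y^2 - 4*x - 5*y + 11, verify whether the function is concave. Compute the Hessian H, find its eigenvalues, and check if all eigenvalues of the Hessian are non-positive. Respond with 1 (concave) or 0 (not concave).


The Hessian of f(x,y) = -3*x^2 - 6*x*y - 5*y^2 - 4*x - 5*y + 11 is:
H = [[-6, -6], [-6, -10]]
Trace = -6 - 10 = -16
Determinant = -6*-10 - (-6)^2 = 24
Discriminant = (-16)^2 - 4*24 = 160.0
Eigenvalues: lambda_1 = -14.3246, lambda_2 = -1.6754
The function is concave.

1


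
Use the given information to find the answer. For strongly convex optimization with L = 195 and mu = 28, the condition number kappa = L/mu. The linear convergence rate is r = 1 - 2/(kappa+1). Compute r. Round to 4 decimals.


Step 1: Compute the condition number.
kappa = L/mu = 195/28 = 6.9643
Step 2: Compute the convergence rate.
r = 1 - 2/(kappa + 1) = 1 - 2*mu/(L + mu) = (L - mu)/(L + mu) = 167/223 = 0.7489


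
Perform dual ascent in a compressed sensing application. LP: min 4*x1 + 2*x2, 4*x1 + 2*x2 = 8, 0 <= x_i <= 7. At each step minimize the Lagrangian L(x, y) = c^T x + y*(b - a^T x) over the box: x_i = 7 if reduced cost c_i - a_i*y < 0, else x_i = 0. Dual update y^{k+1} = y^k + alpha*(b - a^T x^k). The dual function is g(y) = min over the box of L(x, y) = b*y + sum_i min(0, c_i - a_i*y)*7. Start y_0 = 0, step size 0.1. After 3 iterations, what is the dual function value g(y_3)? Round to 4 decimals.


Dual ascent for LP: min 4*x1 + 2*x2, 4*x1 + 2*x2 = 8, 0 <= x_i <= 7
Step 1: y^k = 0.0, reduced costs: (4.0, 2.0)
  x^k = (0.0, 0.0), subgradient = b - a^T x = 8.0
  y^{k+1} = 0.0 + 0.1*8.0 = 0.8
Step 2: y^k = 0.8, reduced costs: (0.8, 0.4)
  x^k = (0.0, 0.0), subgradient = b - a^T x = 8.0
  y^{k+1} = 0.8 + 0.1*8.0 = 1.6
Step 3: y^k = 1.6, reduced costs: (-2.4, -1.2)
  x^k = (7.0, 7.0), subgradient = b - a^T x = -34.0
  y^{k+1} = 1.6 + 0.1*-34.0 = -1.8
Dual objective at y_3 = -1.8: reduced costs (11.2, 5.6), box minimizer x = (0.0, 0.0)
g(y_3) = b*y + (c1 - a1*y)*x1 + (c2 - a2*y)*x2 = 8*(-1.8) + 11.2*0.0 + 5.6*0.0 = -14.4 + 0.0 + 0.0 = -14.4


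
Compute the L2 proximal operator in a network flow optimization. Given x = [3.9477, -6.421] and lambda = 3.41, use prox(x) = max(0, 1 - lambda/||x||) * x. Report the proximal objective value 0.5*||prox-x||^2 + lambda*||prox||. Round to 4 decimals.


Step 1: Compute ||x||.
||x|| = 7.5375
Step 2: Compute scaling factor.
scale = max(0, 1 - 3.41/7.5375) = 0.5476
Step 3: prox(x) = [2.1617, -3.5161]
||prox(x)|| = 4.1275
Step 4: Proximal objective.
0.5*||prox-x||^2 = 5.8141
lambda*||prox|| = 14.0748
Total = 19.8888


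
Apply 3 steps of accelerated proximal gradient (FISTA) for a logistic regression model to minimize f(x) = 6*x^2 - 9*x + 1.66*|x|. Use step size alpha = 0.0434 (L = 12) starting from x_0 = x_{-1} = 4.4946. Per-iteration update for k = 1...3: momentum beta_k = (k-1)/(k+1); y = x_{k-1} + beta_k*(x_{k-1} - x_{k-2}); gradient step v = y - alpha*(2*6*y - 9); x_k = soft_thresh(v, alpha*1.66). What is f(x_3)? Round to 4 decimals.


FISTA on f(x) = 6*x^2 - 9*x + 1.66*|x|
L = 12, alpha = 0.0434
Iteration 1: beta = 0.0, y = 4.4946 + 0.0*(4.4946 - 4.4946) = 4.4946
  grad(y) = 44.9352, v = y - alpha*grad = 2.5444
  prox(v) = soft_thresh(2.5444, 0.072) = 2.4724
Iteration 2: beta = 0.3333, y = 2.4724 + 0.3333*(2.4724 - 4.4946) = 1.7983
  grad(y) = 12.5795, v = y - alpha*grad = 1.2523
  prox(v) = soft_thresh(1.2523, 0.072) = 1.1803
Iteration 3: beta = 0.5, y = 1.1803 + 0.5*(1.1803 - 2.4724) = 0.5343
  grad(y) = -2.5889, v = y - alpha*grad = 0.6466
  prox(v) = soft_thresh(0.6466, 0.072) = 0.5746
f(x_3) = 6*0.5746^2 - 9*0.5746 + 1.66*|0.5746| = -2.2366


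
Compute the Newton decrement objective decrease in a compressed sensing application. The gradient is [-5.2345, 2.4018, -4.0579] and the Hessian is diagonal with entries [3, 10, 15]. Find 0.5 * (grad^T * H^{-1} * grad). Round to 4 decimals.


Step 1: H is diagonal, so H^(-1) * g = [-1.7448, 0.2402, -0.2705].
Step 2: g^T H^(-1) g = sum_i g_i^2 / H_ii
  = (-5.2345)^2/3 + (2.4018)^2/10 + (-4.0579)^2/15
  = 9.1333 + 0.5769 + 1.0978 = 10.808
Step 3: Objective decrease = 0.5 * g^T H^(-1) g = 5.404


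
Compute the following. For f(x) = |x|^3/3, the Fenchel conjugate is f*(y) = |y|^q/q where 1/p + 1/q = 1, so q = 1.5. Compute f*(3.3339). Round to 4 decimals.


The conjugate exponent q satisfies 1/p + 1/q = 1.
p = 3, so q = 3/(3 - 1) = 1.5
|y|^q = 3.3339^1.5 = 6.0874
f*(3.3339) = 6.0874 / 1.5 = 4.0582


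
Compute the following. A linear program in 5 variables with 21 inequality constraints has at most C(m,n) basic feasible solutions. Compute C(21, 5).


Each vertex corresponds to some choice of n active constraints out of m, so the number of vertices is at most C(m, n) = m! / (n!(m-n)!).
m = 21, n = 5
Numerator: 21 * 20 * 19 * 18 * 17
Denominator: 5! = 120
C(21, 5) = 20349


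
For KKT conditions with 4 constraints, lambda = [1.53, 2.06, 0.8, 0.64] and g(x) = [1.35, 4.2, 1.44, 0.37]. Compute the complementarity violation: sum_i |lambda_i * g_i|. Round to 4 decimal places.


KKT complementary slackness check:
lambda_1 * g_1 = 1.53 * 1.35 = 2.0655
lambda_2 * g_2 = 2.06 * 4.2 = 8.652
lambda_3 * g_3 = 0.8 * 1.44 = 1.152
lambda_4 * g_4 = 0.64 * 0.37 = 0.2368
Total violation = 2.0655 + 8.652 + 1.152 + 0.2368 = 12.1063


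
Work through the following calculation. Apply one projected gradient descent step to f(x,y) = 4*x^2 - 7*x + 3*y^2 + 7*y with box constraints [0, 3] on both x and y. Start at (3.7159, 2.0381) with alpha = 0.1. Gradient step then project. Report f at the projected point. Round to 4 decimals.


Step 1: Compute gradient at (3.7159, 2.0381).
grad_x = 2*4*3.7159 - 7 = 22.7272
grad_y = 2*3*2.0381 + 7 = 19.2286
Step 2: Gradient step.
x_raw = 3.7159 - 0.1*22.7272 = 1.4432
y_raw = 2.0381 - 0.1*19.2286 = 0.1152
Step 3: Project onto [0, 3].
x_proj = clip(1.4432) = 1.4432
y_proj = clip(0.1152) = 0.1152
Step 4: Evaluate f.
f(1.4432, 0.1152) = -0.9247


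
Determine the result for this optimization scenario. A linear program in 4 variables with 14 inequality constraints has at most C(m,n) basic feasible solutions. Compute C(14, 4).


Each vertex corresponds to some choice of n active constraints out of m, so the number of vertices is at most C(m, n) = m! / (n!(m-n)!).
m = 14, n = 4
Numerator: 14 * 13 * 12 * 11
Denominator: 4! = 24
C(14, 4) = 1001


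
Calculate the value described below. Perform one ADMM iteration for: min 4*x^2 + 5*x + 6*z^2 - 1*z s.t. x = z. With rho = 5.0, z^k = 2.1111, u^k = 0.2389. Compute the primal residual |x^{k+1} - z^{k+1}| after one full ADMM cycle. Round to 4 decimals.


ADMM iteration with rho = 5.0, z^k = 2.1111, u^k = 0.2389
Step 1: x-update.
Minimize 4*x^2 + 5*x + (5.0/2)*(x - 2.1111 + 0.2389)^2
FOC: (2*4 + 5.0)*x = -5 + 5.0*(2.1111 - 0.2389)
x^{k+1} = 0.3355
Step 2: z-update.
Minimize 6*z^2 - 1*z + (5.0/2)*(0.3355 - z + 0.2389)^2
FOC: (2*6 + 5.0)*z = 1 + 5.0*(0.3355 + 0.2389)
z^{k+1} = 0.2278
Step 3: u-update.
u^{k+1} = 0.2389 + 0.3355 - 0.2278 = 0.3466
Step 4: Primal residual = |0.3355 - 0.2278| = 0.1077


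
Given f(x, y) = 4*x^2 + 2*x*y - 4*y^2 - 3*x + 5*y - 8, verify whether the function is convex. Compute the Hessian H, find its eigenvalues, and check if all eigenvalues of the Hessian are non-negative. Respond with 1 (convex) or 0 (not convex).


The Hessian of f(x,y) = 4*x^2 + 2*x*y - 4*y^2 - 3*x + 5*y - 8 is:
H = [[8, 2], [2, -8]]
Trace = 8 - 8 = 0
Determinant = 8*-8 - (2)^2 = -68
Discriminant = (0)^2 - 4*-68 = 272.0
Eigenvalues: lambda_1 = -8.2462, lambda_2 = 8.2462
The function is not convex.

0


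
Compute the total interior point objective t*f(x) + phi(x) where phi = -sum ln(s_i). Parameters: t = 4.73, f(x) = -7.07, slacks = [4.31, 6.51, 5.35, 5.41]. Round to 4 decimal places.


Step 1: Compute log-barrier.
ln values: [1.4609, 1.8733, 1.6771, 1.6882]
phi = -(1.4609 + 1.8733 + 1.6771 + 1.6882) = -6.6996
Step 2: Compute augmented objective.
t*f(x) = 4.73*-7.07 = -33.4411
Total = -33.4411 - 6.6996 = -40.1407


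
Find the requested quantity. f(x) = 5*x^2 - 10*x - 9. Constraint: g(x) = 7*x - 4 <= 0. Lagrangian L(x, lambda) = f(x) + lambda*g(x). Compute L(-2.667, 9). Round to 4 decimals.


Step 1: Evaluate f(x).
f(-2.667) = 5*(-2.667)^2 - 10*(-2.667) - 9 = 53.2344
Step 2: Evaluate g(x).
g(-2.667) = 7*-2.667 - 4 = -22.669
Step 3: Compute Lagrangian.
L = 53.2344 + 9*-22.669 = -150.7866


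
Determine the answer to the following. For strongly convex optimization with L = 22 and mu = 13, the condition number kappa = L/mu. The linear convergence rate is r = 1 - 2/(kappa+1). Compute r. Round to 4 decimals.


Step 1: Compute the condition number.
kappa = L/mu = 22/13 = 1.6923
Step 2: Compute the convergence rate.
r = 1 - 2/(kappa + 1) = 1 - 2*mu/(L + mu) = (L - mu)/(L + mu) = 9/35 = 0.2571


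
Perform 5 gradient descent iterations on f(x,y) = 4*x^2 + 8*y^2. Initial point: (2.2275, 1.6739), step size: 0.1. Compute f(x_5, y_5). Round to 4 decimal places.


Gradient descent on f(x,y) = 4*x^2 + 8*y^2.
Starting point: (2.2275, 1.6739), alpha = 0.1
Step 1: grad_x = 2*4*2.2275 = 17.82, grad_y = 2*8*1.6739 = 26.7824
  x_1 = 2.2275 - 0.1*17.82 = 0.4455
  y_1 = 1.6739 - 0.1*26.7824 = -1.0043
Step 2: grad_x = 2*4*0.4455 = 3.564, grad_y = 2*8*-1.0043 = -16.0694
  x_2 = 0.4455 - 0.1*3.564 = 0.0891
  y_2 = -1.0043 - 0.1*-16.0694 = 0.6026
Step 3: grad_x = 2*4*0.0891 = 0.7128, grad_y = 2*8*0.6026 = 9.6417
  x_3 = 0.0891 - 0.1*0.7128 = 0.0178
  y_3 = 0.6026 - 0.1*9.6417 = -0.3616
Step 4: grad_x = 2*4*0.0178 = 0.1426, grad_y = 2*8*-0.3616 = -5.785
  x_4 = 0.0178 - 0.1*0.1426 = 0.0036
  y_4 = -0.3616 - 0.1*-5.785 = 0.2169
Step 5: grad_x = 2*4*0.0036 = 0.0285, grad_y = 2*8*0.2169 = 3.471
  x_5 = 0.0036 - 0.1*0.0285 = 0.0007
  y_5 = 0.2169 - 0.1*3.471 = -0.1302
f(0.0007, -0.1302) = 4*0.0007^2 + 8*(-0.1302)^2 = 0.1355


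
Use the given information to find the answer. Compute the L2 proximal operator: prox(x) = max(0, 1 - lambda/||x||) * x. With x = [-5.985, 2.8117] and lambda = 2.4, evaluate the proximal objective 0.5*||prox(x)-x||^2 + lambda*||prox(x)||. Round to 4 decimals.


Step 1: Compute ||x||.
||x|| = 6.6126
Step 2: Compute scaling factor.
scale = max(0, 1 - 2.4/6.6126) = 0.6371
Step 3: prox(x) = [-3.8128, 1.7912]
||prox(x)|| = 4.2126
Step 4: Proximal objective.
0.5*||prox-x||^2 = 2.88
lambda*||prox|| = 10.1102
Total = 12.9901


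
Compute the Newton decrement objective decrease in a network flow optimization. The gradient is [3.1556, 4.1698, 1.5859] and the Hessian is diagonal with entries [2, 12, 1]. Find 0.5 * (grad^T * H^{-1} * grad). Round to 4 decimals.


Step 1: H is diagonal, so H^(-1) * g = [1.5778, 0.3475, 1.5859].
Step 2: g^T H^(-1) g = sum_i g_i^2 / H_ii
  = (3.1556)^2/2 + (4.1698)^2/12 + (1.5859)^2/1
  = 4.9789 + 1.4489 + 2.5151 = 8.9429
Step 3: Objective decrease = 0.5 * g^T H^(-1) g = 4.4715


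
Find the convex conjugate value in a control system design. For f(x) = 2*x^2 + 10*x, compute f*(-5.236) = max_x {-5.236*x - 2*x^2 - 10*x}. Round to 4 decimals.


f*(y) = sup_x {y*x - a*x^2 - b*x} = sup_x {(y-b)*x - a*x^2}
FOC: (y - b) - 2a*x = 0 => x* = (y - b)/(2a)
x* = (-5.236 - 10)/(2*2) = -3.809
f*(-5.236) = (y-b)^2/(4a) = (-5.236 - 10)^2/(4*2)
= 232.1357/8 = 29.017


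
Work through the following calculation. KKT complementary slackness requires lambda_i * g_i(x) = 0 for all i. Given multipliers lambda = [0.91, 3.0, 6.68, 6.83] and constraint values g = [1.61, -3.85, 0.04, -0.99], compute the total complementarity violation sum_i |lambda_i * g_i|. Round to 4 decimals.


KKT complementary slackness check:
lambda_1 * g_1 = 0.91 * 1.61 = 1.4651
lambda_2 * g_2 = 3.0 * -3.85 = -11.55
lambda_3 * g_3 = 6.68 * 0.04 = 0.2672
lambda_4 * g_4 = 6.83 * -0.99 = -6.7617
Total violation = 1.4651 + 11.55 + 0.2672 + 6.7617 = 20.044


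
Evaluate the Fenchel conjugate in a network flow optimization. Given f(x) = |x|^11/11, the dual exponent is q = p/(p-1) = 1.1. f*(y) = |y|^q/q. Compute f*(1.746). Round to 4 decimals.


The conjugate exponent q satisfies 1/p + 1/q = 1.
p = 11, so q = 11/(11 - 1) = 1.1
|y|^q = 1.746^1.1 = 1.8461
f*(1.746) = 1.8461 / 1.1 = 1.6782


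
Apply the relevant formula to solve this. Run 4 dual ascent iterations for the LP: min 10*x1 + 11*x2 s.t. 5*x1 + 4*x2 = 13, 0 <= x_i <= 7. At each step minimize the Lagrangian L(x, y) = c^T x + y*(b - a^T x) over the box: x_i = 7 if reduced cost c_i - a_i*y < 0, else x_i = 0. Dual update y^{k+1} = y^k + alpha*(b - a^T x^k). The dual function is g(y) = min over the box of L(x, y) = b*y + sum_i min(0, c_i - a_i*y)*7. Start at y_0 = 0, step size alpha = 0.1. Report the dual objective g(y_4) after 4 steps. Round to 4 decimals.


Dual ascent for LP: min 10*x1 + 11*x2, 5*x1 + 4*x2 = 13, 0 <= x_i <= 7
Step 1: y^k = 0.0, reduced costs: (10.0, 11.0)
  x^k = (0.0, 0.0), subgradient = b - a^T x = 13.0
  y^{k+1} = 0.0 + 0.1*13.0 = 1.3
Step 2: y^k = 1.3, reduced costs: (3.5, 5.8)
  x^k = (0.0, 0.0), subgradient = b - a^T x = 13.0
  y^{k+1} = 1.3 + 0.1*13.0 = 2.6
Step 3: y^k = 2.6, reduced costs: (-3.0, 0.6)
  x^k = (7.0, 0.0), subgradient = b - a^T x = -22.0
  y^{k+1} = 2.6 + 0.1*-22.0 = 0.4
Step 4: y^k = 0.4, reduced costs: (8.0, 9.4)
  x^k = (0.0, 0.0), subgradient = b - a^T x = 13.0
  y^{k+1} = 0.4 + 0.1*13.0 = 1.7
Dual objective at y_4 = 1.7: reduced costs (1.5, 4.2), box minimizer x = (0.0, 0.0)
g(y_4) = b*y + (c1 - a1*y)*x1 + (c2 - a2*y)*x2 = 13*1.7 + 1.5*0.0 + 4.2*0.0 = 22.1 + 0.0 + 0.0 = 22.1


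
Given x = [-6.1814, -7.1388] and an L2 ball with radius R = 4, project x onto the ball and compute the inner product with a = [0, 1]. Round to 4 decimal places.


Step 1: Compute ||x|| (intermediates to 6 decimals).
||x|| = sqrt((-6.1814)^2 + (-7.1388)^2) = 9.443102
Step 2: Project.
Since ||x|| > R, scale = R/||x|| = 4/9.443102 = 0.42359, proj(x) = scale * x
proj(x) = [-2.618379, -3.023924]
Step 3: Dot product.
a^T * proj(x) = 0*(-2.618379) + 1*(-3.023924) = -3.0239


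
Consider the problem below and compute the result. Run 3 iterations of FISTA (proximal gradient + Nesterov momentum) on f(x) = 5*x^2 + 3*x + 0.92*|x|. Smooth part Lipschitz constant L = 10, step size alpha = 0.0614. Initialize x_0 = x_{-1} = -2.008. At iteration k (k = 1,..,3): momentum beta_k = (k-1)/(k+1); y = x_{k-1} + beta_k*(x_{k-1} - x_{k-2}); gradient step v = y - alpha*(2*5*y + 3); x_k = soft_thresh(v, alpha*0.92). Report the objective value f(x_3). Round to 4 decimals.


FISTA on f(x) = 5*x^2 + 3*x + 0.92*|x|
L = 10, alpha = 0.0614
Iteration 1: beta = 0.0, y = -2.008 + 0.0*(-2.008 + 2.008) = -2.008
  grad(y) = -17.08, v = y - alpha*grad = -0.9593
  prox(v) = soft_thresh(-0.9593, 0.0565) = -0.9028
Iteration 2: beta = 0.3333, y = -0.9028 + 0.3333*(-0.9028 + 2.008) = -0.5344
  grad(y) = -2.344, v = y - alpha*grad = -0.3905
  prox(v) = soft_thresh(-0.3905, 0.0565) = -0.334
Iteration 3: beta = 0.5, y = -0.334 + 0.5*(-0.334 + 0.9028) = -0.0496
  grad(y) = 2.5041, v = y - alpha*grad = -0.2033
  prox(v) = soft_thresh(-0.2033, 0.0565) = -0.1469
f(x_3) = 5*(-0.1469)^2 + 3*(-0.1469) + 0.92*|-0.1469| = -0.1976


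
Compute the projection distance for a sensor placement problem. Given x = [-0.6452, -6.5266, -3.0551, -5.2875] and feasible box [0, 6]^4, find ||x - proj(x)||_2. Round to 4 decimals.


Project each component onto [0, 6].
clip(-0.6452) = 0.0, clip(-6.5266) = 0.0, clip(-3.0551) = 0.0, clip(-5.2875) = 0.0
Projection = [0.0, 0.0, 0.0, 0.0]
Squared diffs: [0.4163, 42.5965, 9.3336, 27.9577]
Distance = sqrt(80.3041) = 8.9613


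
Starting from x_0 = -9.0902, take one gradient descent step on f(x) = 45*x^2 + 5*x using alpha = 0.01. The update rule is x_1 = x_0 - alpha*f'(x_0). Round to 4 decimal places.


We compute the gradient at x_0 and apply the update.
f'(x) = 90*x + 5
f'(-9.0902) = 90*-9.0902 + 5 = -813.118
x_1 = -9.0902 - 0.01*-813.118 = -0.959
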